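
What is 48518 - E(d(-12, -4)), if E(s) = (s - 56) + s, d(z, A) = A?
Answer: 48582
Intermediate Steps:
E(s) = -56 + 2*s (E(s) = (-56 + s) + s = -56 + 2*s)
48518 - E(d(-12, -4)) = 48518 - (-56 + 2*(-4)) = 48518 - (-56 - 8) = 48518 - 1*(-64) = 48518 + 64 = 48582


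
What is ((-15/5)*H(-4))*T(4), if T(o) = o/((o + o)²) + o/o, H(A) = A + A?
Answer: 51/2 ≈ 25.500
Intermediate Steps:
H(A) = 2*A
T(o) = 1 + 1/(4*o) (T(o) = o/((2*o)²) + 1 = o/((4*o²)) + 1 = o*(1/(4*o²)) + 1 = 1/(4*o) + 1 = 1 + 1/(4*o))
((-15/5)*H(-4))*T(4) = ((-15/5)*(2*(-4)))*((¼ + 4)/4) = (-15*⅕*(-8))*((¼)*(17/4)) = -3*(-8)*(17/16) = 24*(17/16) = 51/2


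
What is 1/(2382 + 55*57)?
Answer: 1/5517 ≈ 0.00018126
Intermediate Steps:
1/(2382 + 55*57) = 1/(2382 + 3135) = 1/5517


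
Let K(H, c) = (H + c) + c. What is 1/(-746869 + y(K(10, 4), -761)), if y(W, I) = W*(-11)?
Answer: -1/747067 ≈ -1.3386e-6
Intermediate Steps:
K(H, c) = H + 2*c
y(W, I) = -11*W
1/(-746869 + y(K(10, 4), -761)) = 1/(-746869 - 11*(10 + 2*4)) = 1/(-746869 - 11*(10 + 8)) = 1/(-746869 - 11*18) = 1/(-746869 - 198) = 1/(-747067) = -1/747067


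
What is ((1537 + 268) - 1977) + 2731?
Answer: 2559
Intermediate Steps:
((1537 + 268) - 1977) + 2731 = (1805 - 1977) + 2731 = -172 + 2731 = 2559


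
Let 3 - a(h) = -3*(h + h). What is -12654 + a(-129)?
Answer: -13425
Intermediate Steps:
a(h) = 3 + 6*h (a(h) = 3 - (-3)*(h + h) = 3 - (-3)*2*h = 3 - (-6)*h = 3 + 6*h)
-12654 + a(-129) = -12654 + (3 + 6*(-129)) = -12654 + (3 - 774) = -12654 - 771 = -13425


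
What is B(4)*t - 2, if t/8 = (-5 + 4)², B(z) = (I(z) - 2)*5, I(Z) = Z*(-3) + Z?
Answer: -402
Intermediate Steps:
I(Z) = -2*Z (I(Z) = -3*Z + Z = -2*Z)
B(z) = -10 - 10*z (B(z) = (-2*z - 2)*5 = (-2 - 2*z)*5 = -10 - 10*z)
t = 8 (t = 8*(-5 + 4)² = 8*(-1)² = 8*1 = 8)
B(4)*t - 2 = (-10 - 10*4)*8 - 2 = (-10 - 40)*8 - 2 = -50*8 - 2 = -400 - 2 = -402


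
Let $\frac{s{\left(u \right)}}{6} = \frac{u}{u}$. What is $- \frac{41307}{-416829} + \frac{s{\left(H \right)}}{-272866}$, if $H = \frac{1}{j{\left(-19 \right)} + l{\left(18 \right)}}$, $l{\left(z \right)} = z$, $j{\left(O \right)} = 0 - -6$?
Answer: $\frac{268304164}{2708058617} \approx 0.099076$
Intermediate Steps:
$j{\left(O \right)} = 6$ ($j{\left(O \right)} = 0 + 6 = 6$)
$H = \frac{1}{24}$ ($H = \frac{1}{6 + 18} = \frac{1}{24} \approx 0.041667$)
$s{\left(u \right)} = 6$ ($s{\left(u \right)} = 6 \frac{u}{u} = 6 \cdot 1 = 6$)
$- \frac{41307}{-416829} + \frac{s{\left(H \right)}}{-272866} = - \frac{41307}{-416829} + \frac{6}{-272866} = \left(-41307\right) \left(- \frac{1}{416829}\right) + 6 \left(- \frac{1}{272866}\right) = \frac{1967}{19849} - \frac{3}{136433} = \frac{268304164}{2708058617}$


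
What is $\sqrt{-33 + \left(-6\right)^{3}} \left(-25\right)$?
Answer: $- 25 i \sqrt{249} \approx - 394.49 i$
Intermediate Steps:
$\sqrt{-33 + \left(-6\right)^{3}} \left(-25\right) = \sqrt{-33 - 216} \left(-25\right) = \sqrt{-249} \left(-25\right) = i \sqrt{249} \left(-25\right) = - 25 i \sqrt{249}$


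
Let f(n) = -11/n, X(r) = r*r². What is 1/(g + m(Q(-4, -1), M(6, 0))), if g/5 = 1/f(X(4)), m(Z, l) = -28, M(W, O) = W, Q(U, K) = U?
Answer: -11/628 ≈ -0.017516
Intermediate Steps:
X(r) = r³
g = -320/11 (g = 5/((-11/(4³))) = 5/((-11/64)) = 5/((-11*1/64)) = 5/(-11/64) = 5*(-64/11) = -320/11 ≈ -29.091)
1/(g + m(Q(-4, -1), M(6, 0))) = 1/(-320/11 - 28) = 1/(-628/11) = -11/628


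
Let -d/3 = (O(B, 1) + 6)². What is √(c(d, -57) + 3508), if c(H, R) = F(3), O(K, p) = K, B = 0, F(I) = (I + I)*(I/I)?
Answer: √3514 ≈ 59.279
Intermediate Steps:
F(I) = 2*I (F(I) = (2*I)*1 = 2*I)
d = -108 (d = -3*(0 + 6)² = -3*6² = -3*36 = -108)
c(H, R) = 6 (c(H, R) = 2*3 = 6)
√(c(d, -57) + 3508) = √(6 + 3508) = √3514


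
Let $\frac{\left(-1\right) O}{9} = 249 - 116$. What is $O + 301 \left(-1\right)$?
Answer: $-1498$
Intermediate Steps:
$O = -1197$ ($O = - 9 \left(249 - 116\right) = \left(-9\right) 133 = -1197$)
$O + 301 \left(-1\right) = -1197 + 301 \left(-1\right) = -1197 - 301 = -1498$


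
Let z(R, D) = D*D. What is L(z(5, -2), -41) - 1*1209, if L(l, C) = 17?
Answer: -1192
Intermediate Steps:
z(R, D) = D²
L(z(5, -2), -41) - 1*1209 = 17 - 1*1209 = 17 - 1209 = -1192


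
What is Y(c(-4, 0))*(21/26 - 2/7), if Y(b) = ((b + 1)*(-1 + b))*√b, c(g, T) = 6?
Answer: 475*√6/26 ≈ 44.750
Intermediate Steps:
Y(b) = √b*(1 + b)*(-1 + b) (Y(b) = ((1 + b)*(-1 + b))*√b = √b*(1 + b)*(-1 + b))
Y(c(-4, 0))*(21/26 - 2/7) = (√6*(-1 + 6²))*(21/26 - 2/7) = (√6*(-1 + 36))*(21*(1/26) - 2*⅐) = (√6*35)*(21/26 - 2/7) = (35*√6)*(95/182) = 475*√6/26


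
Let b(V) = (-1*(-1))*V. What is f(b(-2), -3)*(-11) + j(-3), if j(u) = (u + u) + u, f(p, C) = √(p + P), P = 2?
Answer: -9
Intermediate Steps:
b(V) = V (b(V) = 1*V = V)
f(p, C) = √(2 + p) (f(p, C) = √(p + 2) = √(2 + p))
j(u) = 3*u (j(u) = 2*u + u = 3*u)
f(b(-2), -3)*(-11) + j(-3) = √(2 - 2)*(-11) + 3*(-3) = √0*(-11) - 9 = 0*(-11) - 9 = 0 - 9 = -9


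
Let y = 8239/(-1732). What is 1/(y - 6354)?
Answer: -1732/11013367 ≈ -0.00015726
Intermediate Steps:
y = -8239/1732 (y = 8239*(-1/1732) = -8239/1732 ≈ -4.7569)
1/(y - 6354) = 1/(-8239/1732 - 6354) = 1/(-11013367/1732) = -1732/11013367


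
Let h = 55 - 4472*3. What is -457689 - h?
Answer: -444328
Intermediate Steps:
h = -13361 (h = 55 - 344*39 = 55 - 13416 = -13361)
-457689 - h = -457689 - 1*(-13361) = -457689 + 13361 = -444328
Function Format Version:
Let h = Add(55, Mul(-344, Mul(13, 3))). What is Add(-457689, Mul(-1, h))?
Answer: -444328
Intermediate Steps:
h = -13361 (h = Add(55, Mul(-344, 39)) = Add(55, -13416) = -13361)
Add(-457689, Mul(-1, h)) = Add(-457689, Mul(-1, -13361)) = Add(-457689, 13361) = -444328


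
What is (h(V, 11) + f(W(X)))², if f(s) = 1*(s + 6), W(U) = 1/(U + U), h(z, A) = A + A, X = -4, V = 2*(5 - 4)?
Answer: 49729/64 ≈ 777.02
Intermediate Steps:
V = 2 (V = 2*1 = 2)
h(z, A) = 2*A
W(U) = 1/(2*U)
f(s) = 6 + s (f(s) = 1*(6 + s) = 6 + s)
(h(V, 11) + f(W(X)))² = (2*11 + (6 + (½)/(-4)))² = (22 + (6 + (½)*(-¼)))² = (22 + (6 - ⅛))² = (22 + 47/8)² = (223/8)² = 49729/64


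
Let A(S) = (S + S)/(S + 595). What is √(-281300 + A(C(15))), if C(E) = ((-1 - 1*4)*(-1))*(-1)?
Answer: I*√979205359/59 ≈ 530.38*I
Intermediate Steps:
C(E) = -5 (C(E) = ((-1 - 4)*(-1))*(-1) = -5*(-1)*(-1) = 5*(-1) = -5)
A(S) = 2*S/(595 + S) (A(S) = (2*S)/(595 + S) = 2*S/(595 + S))
√(-281300 + A(C(15))) = √(-281300 + 2*(-5)/(595 - 5)) = √(-281300 + 2*(-5)/590) = √(-281300 + 2*(-5)*(1/590)) = √(-281300 - 1/59) = √(-16596701/59) = I*√979205359/59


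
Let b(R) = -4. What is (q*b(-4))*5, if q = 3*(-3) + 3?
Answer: 120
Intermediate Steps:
q = -6 (q = -9 + 3 = -6)
(q*b(-4))*5 = -6*(-4)*5 = 24*5 = 120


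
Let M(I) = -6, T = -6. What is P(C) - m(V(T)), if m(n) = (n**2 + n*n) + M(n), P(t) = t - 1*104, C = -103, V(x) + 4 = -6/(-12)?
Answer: -451/2 ≈ -225.50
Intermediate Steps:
V(x) = -7/2 (V(x) = -4 - 6/(-12) = -4 - 6*(-1/12) = -4 + 1/2 = -7/2)
P(t) = -104 + t (P(t) = t - 104 = -104 + t)
m(n) = -6 + 2*n**2 (m(n) = (n**2 + n*n) - 6 = (n**2 + n**2) - 6 = 2*n**2 - 6 = -6 + 2*n**2)
P(C) - m(V(T)) = (-104 - 103) - (-6 + 2*(-7/2)**2) = -207 - (-6 + 2*(49/4)) = -207 - (-6 + 49/2) = -207 - 1*37/2 = -207 - 37/2 = -451/2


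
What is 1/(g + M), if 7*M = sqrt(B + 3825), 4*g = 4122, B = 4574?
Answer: 201978/208104733 - 28*sqrt(8399)/208104733 ≈ 0.00095823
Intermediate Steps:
g = 2061/2 (g = (1/4)*4122 = 2061/2 ≈ 1030.5)
M = sqrt(8399)/7 (M = sqrt(4574 + 3825)/7 = sqrt(8399)/7 ≈ 13.092)
1/(g + M) = 1/(2061/2 + sqrt(8399)/7)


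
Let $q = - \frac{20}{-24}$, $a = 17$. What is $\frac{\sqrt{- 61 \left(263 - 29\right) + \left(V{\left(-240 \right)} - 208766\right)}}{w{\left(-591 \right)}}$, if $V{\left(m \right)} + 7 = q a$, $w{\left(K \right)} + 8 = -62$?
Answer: $- \frac{i \sqrt{8029182}}{420} \approx - 6.7466 i$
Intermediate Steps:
$w{\left(K \right)} = -70$ ($w{\left(K \right)} = -8 - 62 = -70$)
$q = \frac{5}{6}$ ($q = \left(-20\right) \left(- \frac{1}{24}\right) = \frac{5}{6} \approx 0.83333$)
$V{\left(m \right)} = \frac{43}{6}$ ($V{\left(m \right)} = -7 + \frac{5}{6} \cdot 17 = -7 + \frac{85}{6} = \frac{43}{6}$)
$\frac{\sqrt{- 61 \left(263 - 29\right) + \left(V{\left(-240 \right)} - 208766\right)}}{w{\left(-591 \right)}} = \frac{\sqrt{- 61 \left(263 - 29\right) + \left(\frac{43}{6} - 208766\right)}}{-70} = \sqrt{\left(-61\right) 234 - \frac{1252553}{6}} \left(- \frac{1}{70}\right) = \sqrt{-14274 - \frac{1252553}{6}} \left(- \frac{1}{70}\right) = \sqrt{- \frac{1338197}{6}} \left(- \frac{1}{70}\right) = \frac{i \sqrt{8029182}}{6} \left(- \frac{1}{70}\right) = - \frac{i \sqrt{8029182}}{420}$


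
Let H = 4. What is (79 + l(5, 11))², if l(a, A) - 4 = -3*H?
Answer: 5041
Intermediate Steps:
l(a, A) = -8 (l(a, A) = 4 - 3*4 = 4 - 12 = -8)
(79 + l(5, 11))² = (79 - 8)² = 71² = 5041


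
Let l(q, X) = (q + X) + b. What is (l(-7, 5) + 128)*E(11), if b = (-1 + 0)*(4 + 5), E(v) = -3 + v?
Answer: 936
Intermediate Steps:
b = -9 (b = -1*9 = -9)
l(q, X) = -9 + X + q (l(q, X) = (q + X) - 9 = (X + q) - 9 = -9 + X + q)
(l(-7, 5) + 128)*E(11) = ((-9 + 5 - 7) + 128)*(-3 + 11) = (-11 + 128)*8 = 117*8 = 936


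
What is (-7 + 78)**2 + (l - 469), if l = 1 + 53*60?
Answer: 7753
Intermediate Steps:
l = 3181 (l = 1 + 3180 = 3181)
(-7 + 78)**2 + (l - 469) = (-7 + 78)**2 + (3181 - 469) = 71**2 + 2712 = 5041 + 2712 = 7753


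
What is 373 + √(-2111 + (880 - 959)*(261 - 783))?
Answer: 373 + √39127 ≈ 570.81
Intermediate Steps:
373 + √(-2111 + (880 - 959)*(261 - 783)) = 373 + √(-2111 - 79*(-522)) = 373 + √(-2111 + 41238) = 373 + √39127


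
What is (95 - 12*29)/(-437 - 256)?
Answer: 23/63 ≈ 0.36508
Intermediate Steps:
(95 - 12*29)/(-437 - 256) = (95 - 348)/(-693) = -253*(-1/693) = 23/63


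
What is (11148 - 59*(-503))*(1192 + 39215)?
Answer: 1649615775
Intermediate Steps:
(11148 - 59*(-503))*(1192 + 39215) = (11148 + 29677)*40407 = 40825*40407 = 1649615775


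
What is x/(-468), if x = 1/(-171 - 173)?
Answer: 1/160992 ≈ 6.2115e-6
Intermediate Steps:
x = -1/344 (x = 1/(-344) = -1/344 ≈ -0.0029070)
x/(-468) = -1/344/(-468) = -1/344*(-1/468) = 1/160992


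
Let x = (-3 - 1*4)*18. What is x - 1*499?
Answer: -625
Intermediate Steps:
x = -126 (x = (-3 - 4)*18 = -7*18 = -126)
x - 1*499 = -126 - 1*499 = -126 - 499 = -625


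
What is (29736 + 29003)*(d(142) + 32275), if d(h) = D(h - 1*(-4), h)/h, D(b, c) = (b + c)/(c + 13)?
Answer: 20863300939541/11005 ≈ 1.8958e+9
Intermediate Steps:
D(b, c) = (b + c)/(13 + c)
d(h) = (4 + 2*h)/(h*(13 + h)) (d(h) = (((h - 1*(-4)) + h)/(13 + h))/h = (((h + 4) + h)/(13 + h))/h = (((4 + h) + h)/(13 + h))/h = ((4 + 2*h)/(13 + h))/h = (4 + 2*h)/(h*(13 + h)))
(29736 + 29003)*(d(142) + 32275) = (29736 + 29003)*(2*(2 + 142)/(142*(13 + 142)) + 32275) = 58739*(2*(1/142)*144/155 + 32275) = 58739*(2*(1/142)*(1/155)*144 + 32275) = 58739*(144/11005 + 32275) = 58739*(355186519/11005) = 20863300939541/11005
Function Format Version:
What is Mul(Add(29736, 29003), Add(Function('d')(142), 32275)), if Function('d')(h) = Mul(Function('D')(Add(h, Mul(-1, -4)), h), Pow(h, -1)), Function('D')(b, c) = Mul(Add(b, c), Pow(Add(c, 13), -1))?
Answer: Rational(20863300939541, 11005) ≈ 1.8958e+9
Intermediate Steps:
Function('D')(b, c) = Mul(Pow(Add(13, c), -1), Add(b, c)) (Function('D')(b, c) = Mul(Add(b, c), Pow(Add(13, c), -1)) = Mul(Pow(Add(13, c), -1), Add(b, c)))
Function('d')(h) = Mul(Pow(h, -1), Pow(Add(13, h), -1), Add(4, Mul(2, h))) (Function('d')(h) = Mul(Mul(Pow(Add(13, h), -1), Add(Add(h, Mul(-1, -4)), h)), Pow(h, -1)) = Mul(Mul(Pow(Add(13, h), -1), Add(Add(h, 4), h)), Pow(h, -1)) = Mul(Mul(Pow(Add(13, h), -1), Add(Add(4, h), h)), Pow(h, -1)) = Mul(Mul(Pow(Add(13, h), -1), Add(4, Mul(2, h))), Pow(h, -1)) = Mul(Pow(h, -1), Pow(Add(13, h), -1), Add(4, Mul(2, h))))
Mul(Add(29736, 29003), Add(Function('d')(142), 32275)) = Mul(Add(29736, 29003), Add(Mul(2, Pow(142, -1), Pow(Add(13, 142), -1), Add(2, 142)), 32275)) = Mul(58739, Add(Mul(2, Rational(1, 142), Pow(155, -1), 144), 32275)) = Mul(58739, Add(Mul(2, Rational(1, 142), Rational(1, 155), 144), 32275)) = Mul(58739, Add(Rational(144, 11005), 32275)) = Mul(58739, Rational(355186519, 11005)) = Rational(20863300939541, 11005)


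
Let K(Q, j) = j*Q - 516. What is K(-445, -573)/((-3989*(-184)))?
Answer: 254469/733976 ≈ 0.34670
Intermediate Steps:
K(Q, j) = -516 + Q*j (K(Q, j) = Q*j - 516 = -516 + Q*j)
K(-445, -573)/((-3989*(-184))) = (-516 - 445*(-573))/((-3989*(-184))) = (-516 + 254985)/733976 = 254469*(1/733976) = 254469/733976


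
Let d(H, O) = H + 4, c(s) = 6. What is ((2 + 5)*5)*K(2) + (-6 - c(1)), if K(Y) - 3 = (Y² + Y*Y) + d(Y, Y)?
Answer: 583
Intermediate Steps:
d(H, O) = 4 + H
K(Y) = 7 + Y + 2*Y² (K(Y) = 3 + ((Y² + Y*Y) + (4 + Y)) = 3 + ((Y² + Y²) + (4 + Y)) = 3 + (2*Y² + (4 + Y)) = 3 + (4 + Y + 2*Y²) = 7 + Y + 2*Y²)
((2 + 5)*5)*K(2) + (-6 - c(1)) = ((2 + 5)*5)*(7 + 2 + 2*2²) + (-6 - 1*6) = (7*5)*(7 + 2 + 2*4) + (-6 - 6) = 35*(7 + 2 + 8) - 12 = 35*17 - 12 = 595 - 12 = 583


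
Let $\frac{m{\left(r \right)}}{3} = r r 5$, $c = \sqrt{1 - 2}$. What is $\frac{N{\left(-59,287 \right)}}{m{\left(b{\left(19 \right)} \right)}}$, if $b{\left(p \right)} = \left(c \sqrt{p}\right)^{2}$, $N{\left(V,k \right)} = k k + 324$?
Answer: $\frac{82693}{5415} \approx 15.271$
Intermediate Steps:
$N{\left(V,k \right)} = 324 + k^{2}$ ($N{\left(V,k \right)} = k^{2} + 324 = 324 + k^{2}$)
$c = i$ ($c = \sqrt{-1} = i \approx 1.0 i$)
$b{\left(p \right)} = - p$ ($b{\left(p \right)} = \left(i \sqrt{p}\right)^{2} = - p$)
$m{\left(r \right)} = 15 r^{2}$ ($m{\left(r \right)} = 3 r r 5 = 3 r^{2} \cdot 5 = 3 \cdot 5 r^{2} = 15 r^{2}$)
$\frac{N{\left(-59,287 \right)}}{m{\left(b{\left(19 \right)} \right)}} = \frac{324 + 287^{2}}{15 \left(\left(-1\right) 19\right)^{2}} = \frac{324 + 82369}{15 \left(-19\right)^{2}} = \frac{82693}{15 \cdot 361} = \frac{82693}{5415}$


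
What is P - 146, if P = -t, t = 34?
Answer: -180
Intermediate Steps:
P = -34 (P = -1*34 = -34)
P - 146 = -34 - 146 = -180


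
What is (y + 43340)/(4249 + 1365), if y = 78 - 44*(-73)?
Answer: 23315/2807 ≈ 8.3060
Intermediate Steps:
y = 3290 (y = 78 + 3212 = 3290)
(y + 43340)/(4249 + 1365) = (3290 + 43340)/(4249 + 1365) = 46630/5614 = 46630*(1/5614) = 23315/2807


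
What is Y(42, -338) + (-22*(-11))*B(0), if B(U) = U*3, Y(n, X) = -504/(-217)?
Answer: 72/31 ≈ 2.3226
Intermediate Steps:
Y(n, X) = 72/31 (Y(n, X) = -504*(-1/217) = 72/31)
B(U) = 3*U
Y(42, -338) + (-22*(-11))*B(0) = 72/31 + (-22*(-11))*(3*0) = 72/31 + 242*0 = 72/31 + 0 = 72/31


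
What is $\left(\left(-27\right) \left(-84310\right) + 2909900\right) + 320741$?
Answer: $5507011$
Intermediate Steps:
$\left(\left(-27\right) \left(-84310\right) + 2909900\right) + 320741 = \left(2276370 + 2909900\right) + 320741 = 5186270 + 320741 = 5507011$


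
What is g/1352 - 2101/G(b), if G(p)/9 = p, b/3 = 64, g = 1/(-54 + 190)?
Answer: -3018073/2482272 ≈ -1.2159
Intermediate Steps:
g = 1/136 ≈ 0.0073529
b = 192 (b = 3*64 = 192)
G(p) = 9*p
g/1352 - 2101/G(b) = (1/136)/1352 - 2101/(9*192) = (1/136)*(1/1352) - 2101/1728 = 1/183872 - 2101*1/1728 = 1/183872 - 2101/1728 = -3018073/2482272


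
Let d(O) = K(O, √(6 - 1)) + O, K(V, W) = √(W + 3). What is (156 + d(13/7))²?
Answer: (1105 + 7*√(3 + √5))²/49 ≈ 25647.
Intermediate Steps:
K(V, W) = √(3 + W)
d(O) = O + √(3 + √5) (d(O) = √(3 + √(6 - 1)) + O = √(3 + √5) + O = O + √(3 + √5))
(156 + d(13/7))² = (156 + (13/7 + √(3 + √5)))² = (1105/7 + √(3 + √5))²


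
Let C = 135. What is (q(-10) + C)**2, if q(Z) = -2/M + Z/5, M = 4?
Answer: 70225/4 ≈ 17556.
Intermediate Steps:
q(Z) = -1/2 + Z/5 (q(Z) = -2/4 + Z/5 = -2*1/4 + Z*(1/5) = -1/2 + Z/5)
(q(-10) + C)**2 = ((-1/2 + (1/5)*(-10)) + 135)**2 = ((-1/2 - 2) + 135)**2 = (-5/2 + 135)**2 = (265/2)**2 = 70225/4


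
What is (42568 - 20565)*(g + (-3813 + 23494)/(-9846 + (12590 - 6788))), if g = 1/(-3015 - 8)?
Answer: -1309172053121/12225012 ≈ -1.0709e+5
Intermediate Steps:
g = -1/3023 (g = 1/(-3023) = -1/3023 ≈ -0.00033080)
(42568 - 20565)*(g + (-3813 + 23494)/(-9846 + (12590 - 6788))) = (42568 - 20565)*(-1/3023 + (-3813 + 23494)/(-9846 + (12590 - 6788))) = 22003*(-1/3023 + 19681/(-9846 + 5802)) = 22003*(-1/3023 + 19681/(-4044)) = 22003*(-1/3023 + 19681*(-1/4044)) = 22003*(-1/3023 - 19681/4044) = 22003*(-59499707/12225012) = -1309172053121/12225012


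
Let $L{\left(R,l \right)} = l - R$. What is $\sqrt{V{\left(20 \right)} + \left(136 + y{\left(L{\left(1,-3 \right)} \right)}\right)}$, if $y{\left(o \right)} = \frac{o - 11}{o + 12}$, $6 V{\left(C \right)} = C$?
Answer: $\frac{\sqrt{19794}}{12} \approx 11.724$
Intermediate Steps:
$V{\left(C \right)} = \frac{C}{6}$
$y{\left(o \right)} = \frac{-11 + o}{12 + o}$
$\sqrt{V{\left(20 \right)} + \left(136 + y{\left(L{\left(1,-3 \right)} \right)}\right)} = \sqrt{\frac{1}{6} \cdot 20 + \left(136 + \frac{-11 - 4}{12 - 4}\right)} = \sqrt{\frac{10}{3} + \left(136 + \frac{-11 - 4}{12 - 4}\right)} = \sqrt{\frac{10}{3} + \left(136 + \frac{1}{8} \left(-15\right)\right)} = \sqrt{\frac{10}{3} + \left(136 - \frac{15}{8}\right)} = \sqrt{\frac{10}{3} + \frac{1073}{8}} = \sqrt{\frac{3299}{24}} = \frac{\sqrt{19794}}{12}$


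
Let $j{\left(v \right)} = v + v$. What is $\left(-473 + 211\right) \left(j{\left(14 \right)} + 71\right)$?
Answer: $-25938$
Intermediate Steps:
$j{\left(v \right)} = 2 v$
$\left(-473 + 211\right) \left(j{\left(14 \right)} + 71\right) = \left(-473 + 211\right) \left(2 \cdot 14 + 71\right) = - 262 \left(28 + 71\right) = \left(-262\right) 99 = -25938$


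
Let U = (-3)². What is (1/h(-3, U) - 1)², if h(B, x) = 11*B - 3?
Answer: 1369/1296 ≈ 1.0563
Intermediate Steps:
U = 9
h(B, x) = -3 + 11*B
(1/h(-3, U) - 1)² = (1/(-3 + 11*(-3)) - 1)² = (1/(-3 - 33) - 1)² = (1/(-36) - 1)² = (-1/36 - 1)² = (-37/36)² = 1369/1296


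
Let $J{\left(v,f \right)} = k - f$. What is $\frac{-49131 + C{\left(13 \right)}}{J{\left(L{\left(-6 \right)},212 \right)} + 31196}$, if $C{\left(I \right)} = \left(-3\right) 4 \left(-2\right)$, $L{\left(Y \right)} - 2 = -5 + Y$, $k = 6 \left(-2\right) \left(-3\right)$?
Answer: $- \frac{16369}{10340} \approx -1.5831$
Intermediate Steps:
$k = 36$ ($k = \left(-12\right) \left(-3\right) = 36$)
$L{\left(Y \right)} = -3 + Y$ ($L{\left(Y \right)} = 2 + \left(-5 + Y\right) = -3 + Y$)
$C{\left(I \right)} = 24$ ($C{\left(I \right)} = \left(-12\right) \left(-2\right) = 24$)
$J{\left(v,f \right)} = 36 - f$
$\frac{-49131 + C{\left(13 \right)}}{J{\left(L{\left(-6 \right)},212 \right)} + 31196} = \frac{-49131 + 24}{\left(36 - 212\right) + 31196} = - \frac{49107}{\left(36 - 212\right) + 31196} = - \frac{49107}{-176 + 31196} = - \frac{49107}{31020} = \left(-49107\right) \frac{1}{31020} = - \frac{16369}{10340}$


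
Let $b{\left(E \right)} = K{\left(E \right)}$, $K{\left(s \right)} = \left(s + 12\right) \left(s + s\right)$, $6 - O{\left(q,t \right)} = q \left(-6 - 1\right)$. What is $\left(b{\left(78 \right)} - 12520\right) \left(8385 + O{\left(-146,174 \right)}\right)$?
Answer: $11200880$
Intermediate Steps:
$O{\left(q,t \right)} = 6 + 7 q$ ($O{\left(q,t \right)} = 6 - q \left(-6 - 1\right) = 6 - q \left(-7\right) = 6 - - 7 q = 6 + 7 q$)
$K{\left(s \right)} = 2 s \left(12 + s\right)$ ($K{\left(s \right)} = \left(12 + s\right) 2 s = 2 s \left(12 + s\right)$)
$b{\left(E \right)} = 2 E \left(12 + E\right)$
$\left(b{\left(78 \right)} - 12520\right) \left(8385 + O{\left(-146,174 \right)}\right) = \left(2 \cdot 78 \left(12 + 78\right) - 12520\right) \left(8385 + \left(6 + 7 \left(-146\right)\right)\right) = \left(2 \cdot 78 \cdot 90 - 12520\right) \left(8385 + \left(6 - 1022\right)\right) = \left(14040 - 12520\right) \left(8385 - 1016\right) = 1520 \cdot 7369 = 11200880$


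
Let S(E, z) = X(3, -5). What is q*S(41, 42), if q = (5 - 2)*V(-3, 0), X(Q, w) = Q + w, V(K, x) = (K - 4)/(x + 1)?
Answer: 42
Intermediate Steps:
V(K, x) = (-4 + K)/(1 + x)
S(E, z) = -2 (S(E, z) = 3 - 5 = -2)
q = -21 (q = (5 - 2)*((-4 - 3)/(1 + 0)) = 3*(-7/1) = 3*(1*(-7)) = 3*(-7) = -21)
q*S(41, 42) = -21*(-2) = 42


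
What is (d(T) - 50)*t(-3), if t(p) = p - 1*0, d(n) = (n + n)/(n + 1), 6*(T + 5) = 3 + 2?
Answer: 2700/19 ≈ 142.11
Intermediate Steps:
T = -25/6 (T = -5 + (3 + 2)/6 = -5 + (⅙)*5 = -5 + ⅚ = -25/6 ≈ -4.1667)
d(n) = 2*n/(1 + n) (d(n) = (2*n)/(1 + n) = 2*n/(1 + n))
t(p) = p (t(p) = p + 0 = p)
(d(T) - 50)*t(-3) = (2*(-25/6)/(1 - 25/6) - 50)*(-3) = (2*(-25/6)/(-19/6) - 50)*(-3) = (2*(-25/6)*(-6/19) - 50)*(-3) = (50/19 - 50)*(-3) = -900/19*(-3) = 2700/19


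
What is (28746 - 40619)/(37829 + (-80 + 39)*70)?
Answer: -11873/34959 ≈ -0.33963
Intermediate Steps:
(28746 - 40619)/(37829 + (-80 + 39)*70) = -11873/(37829 - 41*70) = -11873/(37829 - 2870) = -11873/34959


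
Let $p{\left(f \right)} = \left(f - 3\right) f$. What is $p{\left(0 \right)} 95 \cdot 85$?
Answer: $0$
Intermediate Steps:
$p{\left(f \right)} = f \left(-3 + f\right)$ ($p{\left(f \right)} = \left(-3 + f\right) f = f \left(-3 + f\right)$)
$p{\left(0 \right)} 95 \cdot 85 = 0 \left(-3 + 0\right) 95 \cdot 85 = 0 \left(-3\right) 95 \cdot 85 = 0 \cdot 95 \cdot 85 = 0 \cdot 85 = 0$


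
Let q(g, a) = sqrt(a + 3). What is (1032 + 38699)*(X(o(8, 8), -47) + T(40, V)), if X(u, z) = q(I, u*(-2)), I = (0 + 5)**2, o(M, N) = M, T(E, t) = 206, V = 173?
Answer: 8184586 + 39731*I*sqrt(13) ≈ 8.1846e+6 + 1.4325e+5*I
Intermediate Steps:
I = 25 (I = 5**2 = 25)
q(g, a) = sqrt(3 + a)
X(u, z) = sqrt(3 - 2*u) (X(u, z) = sqrt(3 + u*(-2)) = sqrt(3 - 2*u))
(1032 + 38699)*(X(o(8, 8), -47) + T(40, V)) = (1032 + 38699)*(sqrt(3 - 2*8) + 206) = 39731*(sqrt(3 - 16) + 206) = 39731*(sqrt(-13) + 206) = 39731*(I*sqrt(13) + 206) = 39731*(206 + I*sqrt(13)) = 8184586 + 39731*I*sqrt(13)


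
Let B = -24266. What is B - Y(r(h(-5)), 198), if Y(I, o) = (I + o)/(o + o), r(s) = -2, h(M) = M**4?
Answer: -2402383/99 ≈ -24267.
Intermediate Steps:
Y(I, o) = (I + o)/(2*o) (Y(I, o) = (I + o)/((2*o)) = (I + o)*(1/(2*o)) = (I + o)/(2*o))
B - Y(r(h(-5)), 198) = -24266 - (-2 + 198)/(2*198) = -24266 - 196/(2*198) = -24266 - 1*49/99 = -24266 - 49/99 = -2402383/99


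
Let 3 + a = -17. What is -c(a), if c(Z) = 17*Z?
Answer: 340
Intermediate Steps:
a = -20 (a = -3 - 17 = -20)
-c(a) = -17*(-20) = -1*(-340) = 340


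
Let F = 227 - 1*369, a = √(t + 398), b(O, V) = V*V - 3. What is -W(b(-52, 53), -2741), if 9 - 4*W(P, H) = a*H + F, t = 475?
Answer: -151/4 - 8223*√97/4 ≈ -20285.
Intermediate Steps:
b(O, V) = -3 + V² (b(O, V) = V² - 3 = -3 + V²)
a = 3*√97 (a = √(475 + 398) = √873 = 3*√97 ≈ 29.547)
F = -142 (F = 227 - 369 = -142)
W(P, H) = 151/4 - 3*H*√97/4 (W(P, H) = 9/4 - ((3*√97)*H - 142)/4 = 9/4 - (3*H*√97 - 142)/4 = 9/4 - (-142 + 3*H*√97)/4 = 9/4 + (71/2 - 3*H*√97/4) = 151/4 - 3*H*√97/4)
-W(b(-52, 53), -2741) = -(151/4 - ¾*(-2741)*√97) = -(151/4 + 8223*√97/4) = -151/4 - 8223*√97/4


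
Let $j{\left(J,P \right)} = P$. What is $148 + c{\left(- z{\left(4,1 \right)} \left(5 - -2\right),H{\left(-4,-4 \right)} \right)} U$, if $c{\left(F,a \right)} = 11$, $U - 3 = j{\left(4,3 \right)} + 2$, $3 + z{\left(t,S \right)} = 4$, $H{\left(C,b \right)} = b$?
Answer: $236$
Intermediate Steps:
$z{\left(t,S \right)} = 1$ ($z{\left(t,S \right)} = -3 + 4 = 1$)
$U = 8$ ($U = 3 + \left(3 + 2\right) = 3 + 5 = 8$)
$148 + c{\left(- z{\left(4,1 \right)} \left(5 - -2\right),H{\left(-4,-4 \right)} \right)} U = 148 + 11 \cdot 8 = 148 + 88 = 236$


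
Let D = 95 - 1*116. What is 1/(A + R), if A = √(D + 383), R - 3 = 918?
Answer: 921/847879 - √362/847879 ≈ 0.0010638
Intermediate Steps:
R = 921 (R = 3 + 918 = 921)
D = -21 (D = 95 - 116 = -21)
A = √362 (A = √(-21 + 383) = √362 ≈ 19.026)
1/(A + R) = 1/(√362 + 921) = 1/(921 + √362)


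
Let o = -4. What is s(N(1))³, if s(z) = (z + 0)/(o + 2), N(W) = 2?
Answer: -1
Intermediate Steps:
s(z) = -z/2 (s(z) = (z + 0)/(-4 + 2) = z/(-2) = z*(-½) = -z/2)
s(N(1))³ = (-½*2)³ = (-1)³ = -1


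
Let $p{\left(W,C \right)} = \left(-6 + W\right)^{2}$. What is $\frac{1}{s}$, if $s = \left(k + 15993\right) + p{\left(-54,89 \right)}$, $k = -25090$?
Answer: $- \frac{1}{5497} \approx -0.00018192$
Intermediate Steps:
$s = -5497$ ($s = \left(-25090 + 15993\right) + \left(-6 - 54\right)^{2} = -9097 + \left(-60\right)^{2} = -9097 + 3600 = -5497$)
$\frac{1}{s} = \frac{1}{-5497} = - \frac{1}{5497}$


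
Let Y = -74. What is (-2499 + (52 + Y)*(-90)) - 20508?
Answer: -21027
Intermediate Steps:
(-2499 + (52 + Y)*(-90)) - 20508 = (-2499 + (52 - 74)*(-90)) - 20508 = (-2499 - 22*(-90)) - 20508 = (-2499 + 1980) - 20508 = -519 - 20508 = -21027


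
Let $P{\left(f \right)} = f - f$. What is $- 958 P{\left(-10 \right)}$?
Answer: $0$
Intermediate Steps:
$P{\left(f \right)} = 0$
$- 958 P{\left(-10 \right)} = \left(-958\right) 0 = 0$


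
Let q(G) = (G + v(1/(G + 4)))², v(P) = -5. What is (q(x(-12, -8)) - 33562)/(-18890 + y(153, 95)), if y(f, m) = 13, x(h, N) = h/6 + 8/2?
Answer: 33553/18877 ≈ 1.7775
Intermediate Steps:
x(h, N) = 4 + h/6 (x(h, N) = h*(⅙) + 8*(½) = h/6 + 4 = 4 + h/6)
q(G) = (-5 + G)² (q(G) = (G - 5)² = (-5 + G)²)
(q(x(-12, -8)) - 33562)/(-18890 + y(153, 95)) = ((-5 + (4 + (⅙)*(-12)))² - 33562)/(-18890 + 13) = ((-5 + (4 - 2))² - 33562)/(-18877) = ((-5 + 2)² - 33562)*(-1/18877) = ((-3)² - 33562)*(-1/18877) = (9 - 33562)*(-1/18877) = -33553*(-1/18877) = 33553/18877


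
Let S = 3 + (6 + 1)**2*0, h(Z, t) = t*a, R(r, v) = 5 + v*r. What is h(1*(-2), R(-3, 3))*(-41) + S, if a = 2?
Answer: 331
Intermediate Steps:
R(r, v) = 5 + r*v
h(Z, t) = 2*t (h(Z, t) = t*2 = 2*t)
S = 3 (S = 3 + 7**2*0 = 3 + 49*0 = 3 + 0 = 3)
h(1*(-2), R(-3, 3))*(-41) + S = (2*(5 - 3*3))*(-41) + 3 = (2*(5 - 9))*(-41) + 3 = (2*(-4))*(-41) + 3 = -8*(-41) + 3 = 328 + 3 = 331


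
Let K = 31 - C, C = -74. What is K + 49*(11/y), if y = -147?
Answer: 304/3 ≈ 101.33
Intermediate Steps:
K = 105 (K = 31 - 1*(-74) = 31 + 74 = 105)
K + 49*(11/y) = 105 + 49*(11/(-147)) = 105 + 49*(11*(-1/147)) = 105 + 49*(-11/147) = 105 - 11/3 = 304/3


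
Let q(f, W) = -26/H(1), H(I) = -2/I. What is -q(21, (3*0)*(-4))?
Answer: -13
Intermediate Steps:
q(f, W) = 13 (q(f, W) = -26/((-2/1)) = -26/((-2*1)) = -26/(-2) = -26*(-½) = 13)
-q(21, (3*0)*(-4)) = -1*13 = -13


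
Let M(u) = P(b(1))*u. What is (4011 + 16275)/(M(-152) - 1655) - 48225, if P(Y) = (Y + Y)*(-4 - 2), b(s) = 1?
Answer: -8129739/169 ≈ -48105.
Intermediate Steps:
P(Y) = -12*Y (P(Y) = (2*Y)*(-6) = -12*Y)
M(u) = -12*u (M(u) = (-12*1)*u = -12*u)
(4011 + 16275)/(M(-152) - 1655) - 48225 = (4011 + 16275)/(-12*(-152) - 1655) - 48225 = 20286/(1824 - 1655) - 48225 = 20286/169 - 48225 = -8129739/169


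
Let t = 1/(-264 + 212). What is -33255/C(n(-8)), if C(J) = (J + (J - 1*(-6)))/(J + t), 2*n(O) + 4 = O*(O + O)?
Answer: -21436173/1352 ≈ -15855.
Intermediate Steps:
n(O) = -2 + O² (n(O) = -2 + (O*(O + O))/2 = -2 + (O*(2*O))/2 = -2 + (2*O²)/2 = -2 + O²)
t = -1/52 (t = 1/(-52) = -1/52 ≈ -0.019231)
C(J) = (6 + 2*J)/(-1/52 + J) (C(J) = (J + (J - 1*(-6)))/(J - 1/52) = (J + (J + 6))/(-1/52 + J) = (J + (6 + J))/(-1/52 + J) = (6 + 2*J)/(-1/52 + J))
-33255/C(n(-8)) = -33255*(-1 + 52*(-2 + (-8)²))/(104*(3 + (-2 + (-8)²))) = -33255*(-1 + 52*(-2 + 64))/(104*(3 + (-2 + 64))) = -33255*(-1 + 52*62)/(104*(3 + 62)) = -33255/(104*65/(-1 + 3224)) = -33255/(104*65/3223) = -33255/(104*(1/3223)*65) = -33255/6760/3223 = -33255*3223/6760 = -21436173/1352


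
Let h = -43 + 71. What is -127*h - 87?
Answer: -3643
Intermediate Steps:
h = 28
-127*h - 87 = -127*28 - 87 = -3556 - 87 = -3643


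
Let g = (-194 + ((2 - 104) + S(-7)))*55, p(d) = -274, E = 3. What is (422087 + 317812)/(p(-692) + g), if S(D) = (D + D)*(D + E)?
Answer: -739899/13474 ≈ -54.913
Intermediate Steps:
S(D) = 2*D*(3 + D) (S(D) = (D + D)*(D + 3) = (2*D)*(3 + D) = 2*D*(3 + D))
g = -13200 (g = (-194 + ((2 - 104) + 2*(-7)*(3 - 7)))*55 = (-194 + (-102 + 2*(-7)*(-4)))*55 = (-194 + (-102 + 56))*55 = (-194 - 46)*55 = -240*55 = -13200)
(422087 + 317812)/(p(-692) + g) = (422087 + 317812)/(-274 - 13200) = 739899/(-13474) = 739899*(-1/13474) = -739899/13474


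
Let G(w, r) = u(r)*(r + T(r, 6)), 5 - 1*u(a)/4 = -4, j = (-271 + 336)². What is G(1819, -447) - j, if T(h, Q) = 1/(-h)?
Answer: -3027221/149 ≈ -20317.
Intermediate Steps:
j = 4225 (j = 65² = 4225)
T(h, Q) = -1/h
u(a) = 36 (u(a) = 20 - 4*(-4) = 20 + 16 = 36)
G(w, r) = -36/r + 36*r (G(w, r) = 36*(r - 1/r) = -36/r + 36*r)
G(1819, -447) - j = (-36/(-447) + 36*(-447)) - 1*4225 = (-36*(-1/447) - 16092) - 4225 = (12/149 - 16092) - 4225 = -2397696/149 - 4225 = -3027221/149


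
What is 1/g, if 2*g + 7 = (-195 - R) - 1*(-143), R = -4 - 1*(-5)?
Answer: -1/30 ≈ -0.033333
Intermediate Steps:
R = 1 (R = -4 + 5 = 1)
g = -30 (g = -7/2 + ((-195 - 1*1) - 1*(-143))/2 = -7/2 + ((-195 - 1) + 143)/2 = -7/2 + (-196 + 143)/2 = -7/2 + (½)*(-53) = -7/2 - 53/2 = -30)
1/g = 1/(-30) = -1/30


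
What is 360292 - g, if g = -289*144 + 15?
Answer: 401893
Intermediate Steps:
g = -41601 (g = -41616 + 15 = -41601)
360292 - g = 360292 - 1*(-41601) = 360292 + 41601 = 401893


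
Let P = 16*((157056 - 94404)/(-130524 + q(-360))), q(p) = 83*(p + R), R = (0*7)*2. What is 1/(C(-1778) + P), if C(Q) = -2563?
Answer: -13367/34343157 ≈ -0.00038922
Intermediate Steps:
R = 0 (R = 0*2 = 0)
q(p) = 83*p (q(p) = 83*(p + 0) = 83*p)
P = -83536/13367 (P = 16*((157056 - 94404)/(-130524 + 83*(-360))) = 16*(62652/(-130524 - 29880)) = 16*(62652/(-160404)) = 16*(62652*(-1/160404)) = 16*(-5221/13367) = -83536/13367 ≈ -6.2494)
1/(C(-1778) + P) = 1/(-2563 - 83536/13367) = 1/(-34343157/13367) = -13367/34343157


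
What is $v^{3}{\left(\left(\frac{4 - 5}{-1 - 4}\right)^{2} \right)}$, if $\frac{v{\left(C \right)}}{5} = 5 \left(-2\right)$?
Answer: $-125000$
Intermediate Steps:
$v{\left(C \right)} = -50$ ($v{\left(C \right)} = 5 \cdot 5 \left(-2\right) = 5 \left(-10\right) = -50$)
$v^{3}{\left(\left(\frac{4 - 5}{-1 - 4}\right)^{2} \right)} = \left(-50\right)^{3} = -125000$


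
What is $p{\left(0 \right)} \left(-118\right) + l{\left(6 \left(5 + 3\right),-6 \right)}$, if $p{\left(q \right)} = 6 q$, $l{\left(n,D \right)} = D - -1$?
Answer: $-5$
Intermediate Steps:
$l{\left(n,D \right)} = 1 + D$ ($l{\left(n,D \right)} = D + 1 = 1 + D$)
$p{\left(0 \right)} \left(-118\right) + l{\left(6 \left(5 + 3\right),-6 \right)} = 6 \cdot 0 \left(-118\right) + \left(1 - 6\right) = 0 \left(-118\right) - 5 = 0 - 5 = -5$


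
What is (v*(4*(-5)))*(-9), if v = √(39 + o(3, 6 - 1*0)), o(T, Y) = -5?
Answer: 180*√34 ≈ 1049.6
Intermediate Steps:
v = √34 (v = √(39 - 5) = √34 ≈ 5.8309)
(v*(4*(-5)))*(-9) = (√34*(4*(-5)))*(-9) = (√34*(-20))*(-9) = -20*√34*(-9) = 180*√34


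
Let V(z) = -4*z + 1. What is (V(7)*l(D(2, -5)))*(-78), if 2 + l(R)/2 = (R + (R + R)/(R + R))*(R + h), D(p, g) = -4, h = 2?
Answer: 16848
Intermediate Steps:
V(z) = 1 - 4*z
l(R) = -4 + 2*(1 + R)*(2 + R) (l(R) = -4 + 2*((R + (R + R)/(R + R))*(R + 2)) = -4 + 2*((R + (2*R)/((2*R)))*(2 + R)) = -4 + 2*((R + (2*R)*(1/(2*R)))*(2 + R)) = -4 + 2*((R + 1)*(2 + R)) = -4 + 2*((1 + R)*(2 + R)) = -4 + 2*(1 + R)*(2 + R))
(V(7)*l(D(2, -5)))*(-78) = ((1 - 4*7)*(2*(-4)*(3 - 4)))*(-78) = ((1 - 28)*(2*(-4)*(-1)))*(-78) = -27*8*(-78) = -216*(-78) = 16848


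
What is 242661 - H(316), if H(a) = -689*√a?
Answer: 242661 + 1378*√79 ≈ 2.5491e+5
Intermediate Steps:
242661 - H(316) = 242661 - (-689)*√316 = 242661 - (-689)*2*√79 = 242661 - (-1378)*√79 = 242661 + 1378*√79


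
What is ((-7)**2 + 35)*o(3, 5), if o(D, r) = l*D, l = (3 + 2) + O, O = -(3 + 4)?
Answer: -504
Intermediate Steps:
O = -7 (O = -1*7 = -7)
l = -2 (l = (3 + 2) - 7 = 5 - 7 = -2)
o(D, r) = -2*D
((-7)**2 + 35)*o(3, 5) = ((-7)**2 + 35)*(-2*3) = (49 + 35)*(-6) = 84*(-6) = -504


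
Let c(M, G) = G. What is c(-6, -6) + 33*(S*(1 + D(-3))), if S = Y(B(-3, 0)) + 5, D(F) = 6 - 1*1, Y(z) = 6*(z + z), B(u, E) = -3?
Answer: -6144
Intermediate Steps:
Y(z) = 12*z (Y(z) = 6*(2*z) = 12*z)
D(F) = 5 (D(F) = 6 - 1 = 5)
S = -31 (S = 12*(-3) + 5 = -36 + 5 = -31)
c(-6, -6) + 33*(S*(1 + D(-3))) = -6 + 33*(-31*(1 + 5)) = -6 + 33*(-31*6) = -6 + 33*(-186) = -6 - 6138 = -6144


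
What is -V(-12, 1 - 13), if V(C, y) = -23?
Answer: 23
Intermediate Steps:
-V(-12, 1 - 13) = -1*(-23) = 23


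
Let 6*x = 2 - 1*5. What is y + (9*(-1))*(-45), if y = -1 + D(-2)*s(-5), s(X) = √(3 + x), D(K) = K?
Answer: 404 - √10 ≈ 400.84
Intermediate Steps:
x = -½ (x = (2 - 1*5)/6 = (2 - 5)/6 = (⅙)*(-3) = -½ ≈ -0.50000)
s(X) = √10/2 (s(X) = √(3 - ½) = √(5/2) = √10/2)
y = -1 - √10 ≈ -4.1623
y + (9*(-1))*(-45) = (-1 - √10) + (9*(-1))*(-45) = (-1 - √10) - 9*(-45) = (-1 - √10) + 405 = 404 - √10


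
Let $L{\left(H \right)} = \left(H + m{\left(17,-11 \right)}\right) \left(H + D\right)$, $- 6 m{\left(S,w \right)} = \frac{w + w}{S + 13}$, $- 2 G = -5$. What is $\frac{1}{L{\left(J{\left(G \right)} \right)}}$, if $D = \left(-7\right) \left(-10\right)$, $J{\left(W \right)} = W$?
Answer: $\frac{9}{1711} \approx 0.0052601$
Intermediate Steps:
$G = \frac{5}{2}$ ($G = \left(- \frac{1}{2}\right) \left(-5\right) = \frac{5}{2} \approx 2.5$)
$m{\left(S,w \right)} = - \frac{w}{3 \left(13 + S\right)}$ ($m{\left(S,w \right)} = - \frac{\left(w + w\right) \frac{1}{S + 13}}{6} = - \frac{2 w \frac{1}{13 + S}}{6} = - \frac{w}{3 \left(13 + S\right)}$)
$D = 70$
$L{\left(H \right)} = \left(70 + H\right) \left(\frac{11}{90} + H\right)$ ($L{\left(H \right)} = \left(H - - \frac{11}{39 + 3 \cdot 17}\right) \left(H + 70\right) = \left(H - - \frac{11}{39 + 51}\right) \left(70 + H\right) = \left(H - - \frac{11}{90}\right) \left(70 + H\right) = \left(H - \left(-11\right) \frac{1}{90}\right) \left(70 + H\right) = \left(H + \frac{11}{90}\right) \left(70 + H\right) = \left(\frac{11}{90} + H\right) \left(70 + H\right) = \left(70 + H\right) \left(\frac{11}{90} + H\right)$)
$\frac{1}{L{\left(J{\left(G \right)} \right)}} = \frac{1}{\frac{77}{9} + \left(\frac{5}{2}\right)^{2} + \frac{6311}{90} \cdot \frac{5}{2}} = \frac{1}{\frac{77}{9} + \frac{25}{4} + \frac{6311}{36}} = \frac{1}{\frac{1711}{9}} = \frac{9}{1711}$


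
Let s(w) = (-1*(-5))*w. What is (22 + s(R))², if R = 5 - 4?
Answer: 729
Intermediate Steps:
R = 1
s(w) = 5*w
(22 + s(R))² = (22 + 5*1)² = (22 + 5)² = 27² = 729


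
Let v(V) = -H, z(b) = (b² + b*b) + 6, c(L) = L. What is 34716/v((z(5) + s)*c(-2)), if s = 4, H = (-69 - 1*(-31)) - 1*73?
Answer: 11572/37 ≈ 312.76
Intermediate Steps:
H = -111 (H = (-69 + 31) - 73 = -38 - 73 = -111)
z(b) = 6 + 2*b² (z(b) = (b² + b²) + 6 = 2*b² + 6 = 6 + 2*b²)
v(V) = 111 (v(V) = -1*(-111) = 111)
34716/v((z(5) + s)*c(-2)) = 34716/111 = 34716*(1/111) = 11572/37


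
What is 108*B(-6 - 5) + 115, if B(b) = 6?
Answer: 763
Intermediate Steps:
108*B(-6 - 5) + 115 = 108*6 + 115 = 648 + 115 = 763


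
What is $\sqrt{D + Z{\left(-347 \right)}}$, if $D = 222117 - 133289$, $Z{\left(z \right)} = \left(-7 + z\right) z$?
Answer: $\sqrt{211666} \approx 460.07$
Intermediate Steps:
$Z{\left(z \right)} = z \left(-7 + z\right)$
$D = 88828$
$\sqrt{D + Z{\left(-347 \right)}} = \sqrt{88828 - 347 \left(-7 - 347\right)} = \sqrt{88828 - -122838} = \sqrt{88828 + 122838} = \sqrt{211666}$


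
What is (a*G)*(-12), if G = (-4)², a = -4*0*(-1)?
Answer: 0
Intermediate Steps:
a = 0 (a = 0*(-1) = 0)
G = 16
(a*G)*(-12) = (0*16)*(-12) = 0*(-12) = 0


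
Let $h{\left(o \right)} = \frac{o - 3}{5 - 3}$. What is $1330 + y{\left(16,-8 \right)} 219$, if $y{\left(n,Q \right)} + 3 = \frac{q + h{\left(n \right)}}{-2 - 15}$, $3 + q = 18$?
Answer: $\frac{13465}{34} \approx 396.03$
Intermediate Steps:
$q = 15$ ($q = -3 + 18 = 15$)
$h{\left(o \right)} = - \frac{3}{2} + \frac{o}{2}$ ($h{\left(o \right)} = \frac{-3 + o}{2} = \left(-3 + o\right) \frac{1}{2} = - \frac{3}{2} + \frac{o}{2}$)
$y{\left(n,Q \right)} = - \frac{129}{34} - \frac{n}{34}$ ($y{\left(n,Q \right)} = -3 + \frac{15 + \left(- \frac{3}{2} + \frac{n}{2}\right)}{-2 - 15} = -3 + \frac{\frac{27}{2} + \frac{n}{2}}{-17} = -3 + \left(\frac{27}{2} + \frac{n}{2}\right) \left(- \frac{1}{17}\right) = -3 - \left(\frac{27}{34} + \frac{n}{34}\right) = - \frac{129}{34} - \frac{n}{34}$)
$1330 + y{\left(16,-8 \right)} 219 = 1330 + \left(- \frac{129}{34} - \frac{8}{17}\right) 219 = 1330 - \frac{31755}{34} = \frac{13465}{34}$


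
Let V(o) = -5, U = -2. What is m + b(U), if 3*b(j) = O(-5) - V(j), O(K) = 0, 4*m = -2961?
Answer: -8863/12 ≈ -738.58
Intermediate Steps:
m = -2961/4 (m = (¼)*(-2961) = -2961/4 ≈ -740.25)
b(j) = 5/3 (b(j) = (0 - 1*(-5))/3 = (0 + 5)/3 = (⅓)*5 = 5/3)
m + b(U) = -2961/4 + 5/3 = -8863/12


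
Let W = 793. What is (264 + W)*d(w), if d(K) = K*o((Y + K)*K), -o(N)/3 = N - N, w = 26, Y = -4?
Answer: 0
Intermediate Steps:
o(N) = 0 (o(N) = -3*(N - N) = -3*0 = 0)
d(K) = 0 (d(K) = K*0 = 0)
(264 + W)*d(w) = (264 + 793)*0 = 1057*0 = 0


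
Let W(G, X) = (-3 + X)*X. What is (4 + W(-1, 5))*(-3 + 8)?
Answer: 70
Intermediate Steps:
W(G, X) = X*(-3 + X)
(4 + W(-1, 5))*(-3 + 8) = (4 + 5*(-3 + 5))*(-3 + 8) = (4 + 5*2)*5 = (4 + 10)*5 = 14*5 = 70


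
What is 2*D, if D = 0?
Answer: 0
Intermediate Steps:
2*D = 2*0 = 0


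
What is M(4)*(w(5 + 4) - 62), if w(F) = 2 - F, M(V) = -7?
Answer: 483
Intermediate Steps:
M(4)*(w(5 + 4) - 62) = -7*((2 - (5 + 4)) - 62) = -7*((2 - 1*9) - 62) = -7*((2 - 9) - 62) = -7*(-7 - 62) = -7*(-69) = 483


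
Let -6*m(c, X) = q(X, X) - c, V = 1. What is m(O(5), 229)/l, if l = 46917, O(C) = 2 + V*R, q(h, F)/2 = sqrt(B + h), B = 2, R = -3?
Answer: -1/281502 - sqrt(231)/140751 ≈ -0.00011154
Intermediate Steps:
q(h, F) = 2*sqrt(2 + h)
O(C) = -1 (O(C) = 2 + 1*(-3) = 2 - 3 = -1)
m(c, X) = -sqrt(2 + X)/3 + c/6 (m(c, X) = -(2*sqrt(2 + X) - c)/6 = -(-c + 2*sqrt(2 + X))/6 = -sqrt(2 + X)/3 + c/6)
m(O(5), 229)/l = (-sqrt(2 + 229)/3 + (1/6)*(-1))/46917 = (-sqrt(231)/3 - 1/6)*(1/46917) = (-1/6 - sqrt(231)/3)*(1/46917) = -1/281502 - sqrt(231)/140751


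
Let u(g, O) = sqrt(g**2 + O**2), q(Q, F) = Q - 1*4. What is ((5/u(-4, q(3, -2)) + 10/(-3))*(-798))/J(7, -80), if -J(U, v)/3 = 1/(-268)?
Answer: 712880/3 - 356440*sqrt(17)/17 ≈ 1.5118e+5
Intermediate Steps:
J(U, v) = 3/268 (J(U, v) = -3/(-268) = -3*(-1/268) = 3/268)
q(Q, F) = -4 + Q (q(Q, F) = Q - 4 = -4 + Q)
u(g, O) = sqrt(O**2 + g**2)
((5/u(-4, q(3, -2)) + 10/(-3))*(-798))/J(7, -80) = ((5/(sqrt((-4 + 3)**2 + (-4)**2)) + 10/(-3))*(-798))/(3/268) = ((5/(sqrt((-1)**2 + 16)) + 10*(-1/3))*(-798))*(268/3) = ((5/(sqrt(1 + 16)) - 10/3)*(-798))*(268/3) = ((5/(sqrt(17)) - 10/3)*(-798))*(268/3) = ((5*(sqrt(17)/17) - 10/3)*(-798))*(268/3) = ((5*sqrt(17)/17 - 10/3)*(-798))*(268/3) = ((-10/3 + 5*sqrt(17)/17)*(-798))*(268/3) = (2660 - 3990*sqrt(17)/17)*(268/3) = 712880/3 - 356440*sqrt(17)/17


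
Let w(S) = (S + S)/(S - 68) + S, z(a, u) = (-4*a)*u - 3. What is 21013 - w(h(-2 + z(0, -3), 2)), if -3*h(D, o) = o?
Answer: 6493217/309 ≈ 21014.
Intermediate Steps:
z(a, u) = -3 - 4*a*u (z(a, u) = -4*a*u - 3 = -3 - 4*a*u)
h(D, o) = -o/3
w(S) = S + 2*S/(-68 + S) (w(S) = (2*S)/(-68 + S) + S = 2*S/(-68 + S) + S = S + 2*S/(-68 + S))
21013 - w(h(-2 + z(0, -3), 2)) = 21013 - (-⅓*2)*(-66 - ⅓*2)/(-68 - ⅓*2) = 21013 - (-2)*(-66 - ⅔)/(3*(-68 - ⅔)) = 21013 - (-2)*(-200)/(3*(-206/3)*3) = 21013 - (-2)*(-3)*(-200)/(3*206*3) = 21013 - 1*(-200/309) = 21013 + 200/309 = 6493217/309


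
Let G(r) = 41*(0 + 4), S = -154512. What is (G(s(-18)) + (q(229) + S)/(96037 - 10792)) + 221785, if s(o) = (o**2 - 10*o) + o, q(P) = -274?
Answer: 18919887719/85245 ≈ 2.2195e+5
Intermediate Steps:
s(o) = o**2 - 9*o
G(r) = 164 (G(r) = 41*4 = 164)
(G(s(-18)) + (q(229) + S)/(96037 - 10792)) + 221785 = (164 + (-274 - 154512)/(96037 - 10792)) + 221785 = (164 - 154786/85245) + 221785 = 13825394/85245 + 221785 = 18919887719/85245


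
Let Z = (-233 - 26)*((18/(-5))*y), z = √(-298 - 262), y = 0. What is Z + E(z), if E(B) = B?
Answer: 4*I*√35 ≈ 23.664*I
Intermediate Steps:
z = 4*I*√35 (z = √(-560) = 4*I*√35 ≈ 23.664*I)
Z = 0 (Z = (-233 - 26)*((18/(-5))*0) = -259*18*(-⅕)*0 = -(-4662)*0/5 = -259*0 = 0)
Z + E(z) = 0 + 4*I*√35 = 4*I*√35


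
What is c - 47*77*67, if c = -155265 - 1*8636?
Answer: -406374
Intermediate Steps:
c = -163901 (c = -155265 - 8636 = -163901)
c - 47*77*67 = -163901 - 47*77*67 = -163901 - 3619*67 = -163901 - 1*242473 = -163901 - 242473 = -406374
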